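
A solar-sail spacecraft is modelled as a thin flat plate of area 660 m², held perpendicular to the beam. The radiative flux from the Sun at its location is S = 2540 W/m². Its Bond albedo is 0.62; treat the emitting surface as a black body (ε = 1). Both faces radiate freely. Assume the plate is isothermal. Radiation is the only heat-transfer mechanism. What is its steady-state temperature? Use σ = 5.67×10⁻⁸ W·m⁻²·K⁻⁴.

At equilibrium, absorbed power = emitted power.
Absorbing cross-section = A = 660.0 m²; emitting surface = 2A = 1320 m² (ratio 2).
(1−a)S·A_cross = εσ·A_surf·T⁴  ⇒  T⁴ = (1−a)S/(2σ).
T⁴ = 0.380·2540/(2·5.67×10⁻⁸) = 8.511×10⁹ K⁴.
T = (8.511×10⁹)^(1/4).

T ≈ 304 K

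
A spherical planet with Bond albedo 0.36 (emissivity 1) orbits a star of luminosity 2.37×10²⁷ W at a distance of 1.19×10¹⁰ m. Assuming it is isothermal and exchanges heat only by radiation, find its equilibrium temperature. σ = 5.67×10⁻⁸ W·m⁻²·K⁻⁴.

T ≈ 1390 K

First find the stellar flux at distance d: S = L/(4πd²) = 2.37×10²⁷/(4π·(1.19×10¹⁰)²) = 1.332×10⁶ W/m².
For an isothermal sphere, absorbed (1−a)S·πr² = emitted σ·4πr²·T⁴, so T⁴ = (1−a)S/(4σ).
T⁴ = 0.640·1.332×10⁶/(4·5.67×10⁻⁸) = 3.758×10¹² K⁴.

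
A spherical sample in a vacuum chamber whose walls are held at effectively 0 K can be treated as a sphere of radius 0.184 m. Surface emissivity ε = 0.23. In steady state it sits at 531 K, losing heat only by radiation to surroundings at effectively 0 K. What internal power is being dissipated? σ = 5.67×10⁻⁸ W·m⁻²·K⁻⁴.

P ≈ 441 W

Steady state: P = εσA T⁴.
A = 4πr² = 0.4254 m²; T⁴ = (531)⁴ = 7.950×10¹⁰ K⁴.
P = 0.23 × 5.67×10⁻⁸ × 0.4254 × 7.950×10¹⁰.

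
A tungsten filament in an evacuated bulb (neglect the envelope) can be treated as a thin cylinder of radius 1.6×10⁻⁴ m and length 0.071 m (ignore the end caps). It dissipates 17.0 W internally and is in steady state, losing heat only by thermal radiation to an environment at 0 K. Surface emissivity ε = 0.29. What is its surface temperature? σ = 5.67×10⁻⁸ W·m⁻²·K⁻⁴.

T ≈ 1950 K

Steady state: internal power = radiated power, P = εσA T⁴.
Radiating area A = 2πrL = 7.138×10⁻⁵ m².
T⁴ = P/(εσA) = 17.0/(0.29·5.67×10⁻⁸·7.138×10⁻⁵) = 1.448×10¹³ K⁴.
T = (1.448×10¹³)^(1/4).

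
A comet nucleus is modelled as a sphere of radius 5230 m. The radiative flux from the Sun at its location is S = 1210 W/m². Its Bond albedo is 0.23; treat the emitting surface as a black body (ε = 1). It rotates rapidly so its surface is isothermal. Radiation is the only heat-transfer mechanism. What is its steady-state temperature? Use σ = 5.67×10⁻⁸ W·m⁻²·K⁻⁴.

T ≈ 253 K

At equilibrium, absorbed power = emitted power.
Absorbing cross-section = πr² = 8.593×10⁷ m²; emitting surface = 4πr² = 3.437×10⁸ m² (ratio 4).
(1−a)S·A_cross = εσ·A_surf·T⁴  ⇒  T⁴ = (1−a)S/(4σ).
T⁴ = 0.770·1210/(4·5.67×10⁻⁸) = 4.108×10⁹ K⁴.
T = (4.108×10⁹)^(1/4).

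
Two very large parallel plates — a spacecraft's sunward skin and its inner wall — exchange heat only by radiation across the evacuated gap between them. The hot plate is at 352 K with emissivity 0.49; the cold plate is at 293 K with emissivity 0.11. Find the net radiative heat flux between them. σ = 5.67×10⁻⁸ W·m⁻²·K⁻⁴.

q ≈ 44.7 W/m²

For two infinite grey parallel plates, q = σ(T₁⁴ − T₂⁴)/(1/ε₁ + 1/ε₂ − 1).
T₁⁴ − T₂⁴ = 1.535×10¹⁰ − 7.370×10⁹ = 7.982×10⁹ K⁴.
1/ε₁ + 1/ε₂ − 1 = 2.041 + 9.091 − 1 = 10.13.
q = 5.67×10⁻⁸ × 7.982×10⁹ / 10.13.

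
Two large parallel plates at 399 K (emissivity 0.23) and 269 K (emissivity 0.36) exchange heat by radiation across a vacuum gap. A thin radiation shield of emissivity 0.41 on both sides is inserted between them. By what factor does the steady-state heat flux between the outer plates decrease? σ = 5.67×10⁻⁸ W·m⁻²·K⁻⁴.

Without shield: q₀ = σΔ(T⁴)/(1/ε₁+1/ε₂−1) with denominator 6.126.
With shield the two gaps are in series; the resistances add: (1/ε₁+1/ε_s−1)+(1/ε_s+1/ε₂−1) = 5.787+4.217 = 10.00.
Heat-flux ratio q₀/q = 10.00/6.126.

factor ≈ 1.63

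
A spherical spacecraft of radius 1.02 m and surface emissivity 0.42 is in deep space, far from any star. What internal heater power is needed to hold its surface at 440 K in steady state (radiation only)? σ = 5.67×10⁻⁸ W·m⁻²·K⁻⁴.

P = εσ·4πr²·T⁴.
4πr² = 13.07 m²; T⁴ = 3.748×10¹⁰ K⁴.
P = 0.42·5.67×10⁻⁸·13.07·3.748×10¹⁰.

P ≈ 11700 W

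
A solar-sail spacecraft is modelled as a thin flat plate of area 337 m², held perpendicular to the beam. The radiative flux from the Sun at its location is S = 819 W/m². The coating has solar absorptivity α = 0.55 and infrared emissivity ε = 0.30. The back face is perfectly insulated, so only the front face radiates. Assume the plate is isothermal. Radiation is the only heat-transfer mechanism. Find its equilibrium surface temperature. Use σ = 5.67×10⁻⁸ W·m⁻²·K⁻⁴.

At equilibrium, absorbed power = emitted power.
Absorbing cross-section = A = 337.0 m²; emitting surface = A = 337.0 m² (ratio 1).
αS·A_cross = εσ·A_surf·T⁴  ⇒  T⁴ = αS/(ε·1σ).
T⁴ = 0.550·819/(0.30·1·5.67×10⁻⁸) = 2.648×10¹⁰ K⁴.
T = (2.648×10¹⁰)^(1/4).

T ≈ 403 K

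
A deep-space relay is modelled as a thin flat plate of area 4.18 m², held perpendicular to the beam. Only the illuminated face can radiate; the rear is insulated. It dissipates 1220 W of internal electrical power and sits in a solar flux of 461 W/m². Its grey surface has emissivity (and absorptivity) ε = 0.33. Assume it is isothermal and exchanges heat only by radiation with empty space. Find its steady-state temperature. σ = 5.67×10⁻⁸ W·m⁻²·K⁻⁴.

T ≈ 392 K

At steady state, absorbed solar power + internal power = radiated power.
Absorbed: α·S·A_cross = 0.33·461·4.180 = 635.9 W (cross-section A).
Total input = 635.9 + 1220 = 1856 W.
Radiated: εσ·A_surf·T⁴ with A_surf = A = 4.180 m².
T⁴ = 1856/(0.33·5.67×10⁻⁸·4.180) = 2.373×10¹⁰ K⁴.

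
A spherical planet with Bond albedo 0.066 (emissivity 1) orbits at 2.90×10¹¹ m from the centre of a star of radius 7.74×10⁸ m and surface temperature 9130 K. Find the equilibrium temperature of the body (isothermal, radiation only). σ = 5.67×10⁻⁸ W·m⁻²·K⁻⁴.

The star's surface emits σT_*⁴; at distance d the flux is S = σT_*⁴(R_*/d)².
S = 5.67×10⁻⁸·(9130)⁴·(7.74×10⁸/2.90×10¹¹)² = 2806 W/m².
For an isothermal sphere T⁴ = (1−a)S/(4σ) = 1.156×10¹⁰ K⁴.

T ≈ 328 K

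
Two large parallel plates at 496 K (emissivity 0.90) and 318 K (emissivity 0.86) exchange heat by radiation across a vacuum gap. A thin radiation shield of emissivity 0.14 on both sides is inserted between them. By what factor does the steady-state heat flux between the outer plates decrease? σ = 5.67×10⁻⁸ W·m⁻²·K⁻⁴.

factor ≈ 11.4

Without shield: q₀ = σΔ(T⁴)/(1/ε₁+1/ε₂−1) with denominator 1.274.
With shield the two gaps are in series; the resistances add: (1/ε₁+1/ε_s−1)+(1/ε_s+1/ε₂−1) = 7.254+7.306 = 14.56.
Heat-flux ratio q₀/q = 14.56/1.274.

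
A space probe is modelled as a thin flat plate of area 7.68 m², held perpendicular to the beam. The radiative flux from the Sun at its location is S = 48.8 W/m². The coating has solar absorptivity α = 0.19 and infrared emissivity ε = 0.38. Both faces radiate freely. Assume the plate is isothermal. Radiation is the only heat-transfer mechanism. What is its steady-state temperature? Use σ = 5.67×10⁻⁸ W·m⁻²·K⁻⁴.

At equilibrium, absorbed power = emitted power.
Absorbing cross-section = A = 7.680 m²; emitting surface = 2A = 15.36 m² (ratio 2).
αS·A_cross = εσ·A_surf·T⁴  ⇒  T⁴ = αS/(ε·2σ).
T⁴ = 0.190·48.8/(0.38·2·5.67×10⁻⁸) = 2.152×10⁸ K⁴.
T = (2.152×10⁸)^(1/4).

T ≈ 121 K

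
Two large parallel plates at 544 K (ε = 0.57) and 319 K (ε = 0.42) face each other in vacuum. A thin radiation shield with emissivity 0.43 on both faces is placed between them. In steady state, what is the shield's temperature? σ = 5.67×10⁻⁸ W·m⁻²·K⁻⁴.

In steady state the net flux on the hot side equals that on the cold side.
σ(T₁⁴−T_s⁴)/D₁ = σ(T_s⁴−T₂⁴)/D₂, with D₁ = 1/ε₁+1/ε_s−1 = 3.080, D₂ = 1/ε_s+1/ε₂−1 = 3.707.
Solve for T_s⁴: T_s⁴ = (D₂·T₁⁴ + D₁·T₂⁴)/(D₁+D₂) = 5.253×10¹⁰ K⁴.

T_s ≈ 479 K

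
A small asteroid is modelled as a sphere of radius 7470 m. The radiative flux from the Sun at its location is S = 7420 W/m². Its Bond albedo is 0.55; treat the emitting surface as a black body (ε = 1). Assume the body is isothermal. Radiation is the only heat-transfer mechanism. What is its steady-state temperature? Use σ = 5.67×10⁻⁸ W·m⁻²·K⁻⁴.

T ≈ 348 K

At equilibrium, absorbed power = emitted power.
Absorbing cross-section = πr² = 1.753×10⁸ m²; emitting surface = 4πr² = 7.012×10⁸ m² (ratio 4).
(1−a)S·A_cross = εσ·A_surf·T⁴  ⇒  T⁴ = (1−a)S/(4σ).
T⁴ = 0.450·7420/(4·5.67×10⁻⁸) = 1.472×10¹⁰ K⁴.
T = (1.472×10¹⁰)^(1/4).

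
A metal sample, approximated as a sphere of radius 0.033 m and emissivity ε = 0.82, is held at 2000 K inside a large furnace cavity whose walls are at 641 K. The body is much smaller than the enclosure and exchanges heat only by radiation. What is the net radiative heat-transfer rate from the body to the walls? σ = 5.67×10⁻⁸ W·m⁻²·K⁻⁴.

For a small grey body in a large enclosure: P_net = εσA(T_body⁴ − T_wall⁴).
A = 4πr² = 0.01368 m²; T_body⁴ − T_wall⁴ = 1.600×10¹³ − 1.688×10¹¹ = 1.583×10¹³ K⁴.
|P_net| = 0.82·5.67×10⁻⁸·0.01368·1.583×10¹³.

P_net ≈ 10100 W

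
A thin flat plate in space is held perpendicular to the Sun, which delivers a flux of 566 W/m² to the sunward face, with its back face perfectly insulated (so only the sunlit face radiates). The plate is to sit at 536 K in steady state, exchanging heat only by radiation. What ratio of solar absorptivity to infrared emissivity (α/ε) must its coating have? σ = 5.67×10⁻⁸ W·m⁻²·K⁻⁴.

Balance: αS·A = εσ·1A·T⁴ ⇒ α/ε = σT⁴/S.
α/ε = 5.67×10⁻⁸·(536)⁴/566 = 5.67×10⁻⁸·8.254×10¹⁰/566.

α/ε ≈ 8.27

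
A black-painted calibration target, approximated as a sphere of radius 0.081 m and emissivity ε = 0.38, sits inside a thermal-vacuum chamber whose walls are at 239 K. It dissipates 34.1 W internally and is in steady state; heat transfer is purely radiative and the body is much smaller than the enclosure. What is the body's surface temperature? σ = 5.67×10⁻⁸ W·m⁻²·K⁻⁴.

T ≈ 387 K

For a small grey body in a large enclosure, net radiated power = εσA(T⁴ − T_w⁴).
Steady state: P = εσA(T⁴ − T_w⁴) with A = 4πr² = 0.08245 m².
T⁴ = P/(εσA) + T_w⁴ = 34.1/(0.38·5.67×10⁻⁸·0.08245) + (239)⁴
    = 1.920×10¹⁰ + 3.263×10⁹ = 2.246×10¹⁰ K⁴.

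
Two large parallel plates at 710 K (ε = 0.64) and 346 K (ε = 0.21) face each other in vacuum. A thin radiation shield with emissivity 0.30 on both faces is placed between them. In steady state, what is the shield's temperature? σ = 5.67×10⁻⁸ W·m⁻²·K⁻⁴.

T_s ≈ 641 K

In steady state the net flux on the hot side equals that on the cold side.
σ(T₁⁴−T_s⁴)/D₁ = σ(T_s⁴−T₂⁴)/D₂, with D₁ = 1/ε₁+1/ε_s−1 = 3.896, D₂ = 1/ε_s+1/ε₂−1 = 7.095.
Solve for T_s⁴: T_s⁴ = (D₂·T₁⁴ + D₁·T₂⁴)/(D₁+D₂) = 1.691×10¹¹ K⁴.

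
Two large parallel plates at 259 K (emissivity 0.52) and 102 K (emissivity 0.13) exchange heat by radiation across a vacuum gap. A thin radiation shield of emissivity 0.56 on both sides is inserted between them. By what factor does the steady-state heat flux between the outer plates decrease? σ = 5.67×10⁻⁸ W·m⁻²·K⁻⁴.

factor ≈ 1.30

Without shield: q₀ = σΔ(T⁴)/(1/ε₁+1/ε₂−1) with denominator 8.615.
With shield the two gaps are in series; the resistances add: (1/ε₁+1/ε_s−1)+(1/ε_s+1/ε₂−1) = 2.709+8.478 = 11.19.
Heat-flux ratio q₀/q = 11.19/8.615.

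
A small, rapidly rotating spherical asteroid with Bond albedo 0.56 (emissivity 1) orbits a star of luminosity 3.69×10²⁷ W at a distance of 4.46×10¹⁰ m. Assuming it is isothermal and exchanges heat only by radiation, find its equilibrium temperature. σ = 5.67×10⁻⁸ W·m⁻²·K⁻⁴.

T ≈ 732 K

First find the stellar flux at distance d: S = L/(4πd²) = 3.69×10²⁷/(4π·(4.46×10¹⁰)²) = 1.476×10⁵ W/m².
For an isothermal sphere, absorbed (1−a)S·πr² = emitted σ·4πr²·T⁴, so T⁴ = (1−a)S/(4σ).
T⁴ = 0.440·1.476×10⁵/(4·5.67×10⁻⁸) = 2.864×10¹¹ K⁴.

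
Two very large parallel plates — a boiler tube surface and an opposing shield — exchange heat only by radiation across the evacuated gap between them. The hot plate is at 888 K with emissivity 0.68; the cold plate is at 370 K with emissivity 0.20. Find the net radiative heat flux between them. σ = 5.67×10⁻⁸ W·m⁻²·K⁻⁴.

For two infinite grey parallel plates, q = σ(T₁⁴ − T₂⁴)/(1/ε₁ + 1/ε₂ − 1).
T₁⁴ − T₂⁴ = 6.218×10¹¹ − 1.874×10¹⁰ = 6.031×10¹¹ K⁴.
1/ε₁ + 1/ε₂ − 1 = 1.471 + 5.000 − 1 = 5.471.
q = 5.67×10⁻⁸ × 6.031×10¹¹ / 5.471.

q ≈ 6250 W/m²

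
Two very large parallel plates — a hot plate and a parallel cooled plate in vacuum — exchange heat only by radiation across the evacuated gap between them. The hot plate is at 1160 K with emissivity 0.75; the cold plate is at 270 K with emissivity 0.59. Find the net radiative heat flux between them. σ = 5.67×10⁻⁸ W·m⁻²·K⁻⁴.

For two infinite grey parallel plates, q = σ(T₁⁴ − T₂⁴)/(1/ε₁ + 1/ε₂ − 1).
T₁⁴ − T₂⁴ = 1.811×10¹² − 5.314×10⁹ = 1.805×10¹² K⁴.
1/ε₁ + 1/ε₂ − 1 = 1.333 + 1.695 − 1 = 2.028.
q = 5.67×10⁻⁸ × 1.805×10¹² / 2.028.

q ≈ 50500 W/m²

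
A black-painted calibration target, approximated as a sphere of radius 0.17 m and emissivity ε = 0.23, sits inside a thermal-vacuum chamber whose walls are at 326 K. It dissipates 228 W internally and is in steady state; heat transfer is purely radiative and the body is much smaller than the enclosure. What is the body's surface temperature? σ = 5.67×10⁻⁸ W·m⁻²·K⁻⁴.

For a small grey body in a large enclosure, net radiated power = εσA(T⁴ − T_w⁴).
Steady state: P = εσA(T⁴ − T_w⁴) with A = 4πr² = 0.3632 m².
T⁴ = P/(εσA) + T_w⁴ = 228/(0.23·5.67×10⁻⁸·0.3632) + (326)⁴
    = 4.814×10¹⁰ + 1.129×10¹⁰ = 5.944×10¹⁰ K⁴.

T ≈ 494 K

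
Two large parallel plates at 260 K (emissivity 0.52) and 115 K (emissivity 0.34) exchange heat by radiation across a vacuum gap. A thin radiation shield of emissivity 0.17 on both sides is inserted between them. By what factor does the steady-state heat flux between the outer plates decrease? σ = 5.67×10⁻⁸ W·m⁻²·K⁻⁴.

factor ≈ 3.79

Without shield: q₀ = σΔ(T⁴)/(1/ε₁+1/ε₂−1) with denominator 3.864.
With shield the two gaps are in series; the resistances add: (1/ε₁+1/ε_s−1)+(1/ε_s+1/ε₂−1) = 6.805+7.824 = 14.63.
Heat-flux ratio q₀/q = 14.63/3.864.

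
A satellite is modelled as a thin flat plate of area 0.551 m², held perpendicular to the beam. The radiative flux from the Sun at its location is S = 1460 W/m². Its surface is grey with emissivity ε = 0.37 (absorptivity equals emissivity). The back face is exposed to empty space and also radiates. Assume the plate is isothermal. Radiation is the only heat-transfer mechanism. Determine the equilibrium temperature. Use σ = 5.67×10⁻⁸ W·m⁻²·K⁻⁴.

At equilibrium, absorbed power = emitted power.
Absorbing cross-section = A = 0.5510 m²; emitting surface = 2A = 1.102 m² (ratio 2).
εS·A_cross = εσ·A_surf·T⁴  ⇒  T⁴ = S/(2σ)   (ε cancels).
T⁴ = 1460/(2·5.67×10⁻⁸) = 1.287×10¹⁰ K⁴.
T = (1.287×10¹⁰)^(1/4).

T ≈ 337 K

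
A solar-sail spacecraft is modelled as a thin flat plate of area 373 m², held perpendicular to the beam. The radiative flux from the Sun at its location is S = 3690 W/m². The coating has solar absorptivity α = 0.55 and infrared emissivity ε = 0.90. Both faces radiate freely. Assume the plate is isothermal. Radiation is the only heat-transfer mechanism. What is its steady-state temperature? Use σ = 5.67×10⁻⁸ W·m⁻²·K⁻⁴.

T ≈ 376 K

At equilibrium, absorbed power = emitted power.
Absorbing cross-section = A = 373.0 m²; emitting surface = 2A = 746.0 m² (ratio 2).
αS·A_cross = εσ·A_surf·T⁴  ⇒  T⁴ = αS/(ε·2σ).
T⁴ = 0.550·3690/(0.90·2·5.67×10⁻⁸) = 1.989×10¹⁰ K⁴.
T = (1.989×10¹⁰)^(1/4).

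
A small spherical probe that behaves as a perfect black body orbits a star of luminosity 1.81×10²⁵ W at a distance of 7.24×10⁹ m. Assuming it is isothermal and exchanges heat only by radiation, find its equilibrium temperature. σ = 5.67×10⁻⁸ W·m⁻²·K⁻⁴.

First find the stellar flux at distance d: S = L/(4πd²) = 1.81×10²⁵/(4π·(7.24×10⁹)²) = 27480 W/m².
For an isothermal sphere, absorbed (1−a)S·πr² = emitted σ·4πr²·T⁴, so T⁴ = (1−a)S/(4σ).
T⁴ = 1.00·27480/(4·5.67×10⁻⁸) = 1.212×10¹¹ K⁴.

T ≈ 590 K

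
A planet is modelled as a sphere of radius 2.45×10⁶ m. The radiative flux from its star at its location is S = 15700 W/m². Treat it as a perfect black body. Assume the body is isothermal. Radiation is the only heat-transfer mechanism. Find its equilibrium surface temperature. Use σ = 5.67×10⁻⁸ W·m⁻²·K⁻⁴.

T ≈ 513 K

At equilibrium, absorbed power = emitted power.
Absorbing cross-section = πr² = 1.886×10¹³ m²; emitting surface = 4πr² = 7.543×10¹³ m² (ratio 4).
S·A_cross = εσ·A_surf·T⁴  ⇒  T⁴ = S/(4σ).
T⁴ = 1.00·15700/(4·5.67×10⁻⁸) = 6.922×10¹⁰ K⁴.
T = (6.922×10¹⁰)^(1/4).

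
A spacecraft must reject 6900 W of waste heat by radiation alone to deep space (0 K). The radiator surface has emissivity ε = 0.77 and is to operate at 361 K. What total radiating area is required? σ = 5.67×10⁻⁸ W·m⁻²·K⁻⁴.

A ≈ 9.31 m²

P = εσA T⁴ ⇒ A = P/(εσT⁴).
T⁴ = 1.698×10¹⁰ K⁴.
A = 6900/(0.77 × 5.67×10⁻⁸ × 1.698×10¹⁰).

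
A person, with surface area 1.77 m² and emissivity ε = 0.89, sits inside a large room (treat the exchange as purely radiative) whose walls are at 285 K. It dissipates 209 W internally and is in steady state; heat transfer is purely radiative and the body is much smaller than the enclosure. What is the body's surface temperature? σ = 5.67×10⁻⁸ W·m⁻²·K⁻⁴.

T ≈ 307 K

For a small grey body in a large enclosure, net radiated power = εσA(T⁴ − T_w⁴).
Steady state: P = εσA(T⁴ − T_w⁴) with A = 1.77 m².
T⁴ = P/(εσA) + T_w⁴ = 209/(0.89·5.67×10⁻⁸·1.770) + (285)⁴
    = 2.340×10⁹ + 6.598×10⁹ = 8.937×10⁹ K⁴.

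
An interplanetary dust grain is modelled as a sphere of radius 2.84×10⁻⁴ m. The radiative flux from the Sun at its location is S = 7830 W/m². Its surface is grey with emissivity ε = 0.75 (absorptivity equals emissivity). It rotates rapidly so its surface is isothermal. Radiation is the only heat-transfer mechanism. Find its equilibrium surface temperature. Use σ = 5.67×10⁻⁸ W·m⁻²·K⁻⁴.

T ≈ 431 K

At equilibrium, absorbed power = emitted power.
Absorbing cross-section = πr² = 2.534×10⁻⁷ m²; emitting surface = 4πr² = 1.014×10⁻⁶ m² (ratio 4).
εS·A_cross = εσ·A_surf·T⁴  ⇒  T⁴ = S/(4σ)   (ε cancels).
T⁴ = 7830/(4·5.67×10⁻⁸) = 3.452×10¹⁰ K⁴.
T = (3.452×10¹⁰)^(1/4).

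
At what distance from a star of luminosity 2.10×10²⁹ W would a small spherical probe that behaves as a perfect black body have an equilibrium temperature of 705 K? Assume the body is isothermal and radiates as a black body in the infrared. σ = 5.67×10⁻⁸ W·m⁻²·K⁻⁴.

d ≈ 5.46×10¹¹ m

For an isothermal black-emitting sphere, (1−a)S·πr² = σ·4πr²·T⁴ ⇒ S = 4σT⁴/(1−a).
S = 4·5.67×10⁻⁸·(705)⁴/1.00 = 56030 W/m².
Flux falls as S = L/(4πd²), so d = √(L/(4πS)) = √(2.10×10²⁹/(4π·56030)).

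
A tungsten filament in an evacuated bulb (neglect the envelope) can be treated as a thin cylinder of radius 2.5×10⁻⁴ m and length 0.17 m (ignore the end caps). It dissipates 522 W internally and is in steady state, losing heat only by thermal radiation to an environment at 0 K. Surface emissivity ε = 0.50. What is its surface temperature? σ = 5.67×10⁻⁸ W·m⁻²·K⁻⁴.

Steady state: internal power = radiated power, P = εσA T⁴.
Radiating area A = 2πrL = 2.670×10⁻⁴ m².
T⁴ = P/(εσA) = 522/(0.50·5.67×10⁻⁸·2.670×10⁻⁴) = 6.895×10¹³ K⁴.
T = (6.895×10¹³)^(1/4).

T ≈ 2880 K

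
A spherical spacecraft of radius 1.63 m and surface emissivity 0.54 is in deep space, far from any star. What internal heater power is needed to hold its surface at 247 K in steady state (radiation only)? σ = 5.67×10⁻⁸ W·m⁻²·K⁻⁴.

P ≈ 3800 W

P = εσ·4πr²·T⁴.
4πr² = 33.39 m²; T⁴ = 3.722×10⁹ K⁴.
P = 0.54·5.67×10⁻⁸·33.39·3.722×10⁹.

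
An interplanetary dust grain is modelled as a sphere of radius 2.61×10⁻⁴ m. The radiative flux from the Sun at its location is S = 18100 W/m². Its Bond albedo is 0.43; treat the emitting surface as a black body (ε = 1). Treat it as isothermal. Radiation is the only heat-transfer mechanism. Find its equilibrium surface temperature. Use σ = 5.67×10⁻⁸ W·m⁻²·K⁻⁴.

T ≈ 462 K

At equilibrium, absorbed power = emitted power.
Absorbing cross-section = πr² = 2.140×10⁻⁷ m²; emitting surface = 4πr² = 8.560×10⁻⁷ m² (ratio 4).
(1−a)S·A_cross = εσ·A_surf·T⁴  ⇒  T⁴ = (1−a)S/(4σ).
T⁴ = 0.570·18100/(4·5.67×10⁻⁸) = 4.549×10¹⁰ K⁴.
T = (4.549×10¹⁰)^(1/4).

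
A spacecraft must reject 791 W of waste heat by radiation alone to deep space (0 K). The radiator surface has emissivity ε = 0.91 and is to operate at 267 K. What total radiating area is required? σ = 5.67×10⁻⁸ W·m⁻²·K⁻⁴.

P = εσA T⁴ ⇒ A = P/(εσT⁴).
T⁴ = 5.082×10⁹ K⁴.
A = 791/(0.91 × 5.67×10⁻⁸ × 5.082×10⁹).

A ≈ 3.02 m²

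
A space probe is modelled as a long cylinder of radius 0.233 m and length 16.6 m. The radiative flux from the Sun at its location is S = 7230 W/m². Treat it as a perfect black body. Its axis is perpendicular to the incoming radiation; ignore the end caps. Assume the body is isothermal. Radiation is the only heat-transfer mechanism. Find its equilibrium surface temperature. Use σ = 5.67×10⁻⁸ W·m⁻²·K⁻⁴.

T ≈ 449 K

At equilibrium, absorbed power = emitted power.
Absorbing cross-section = 2rL = 7.736 m²; emitting surface = 2πrL = 24.30 m² (ratio π).
S·A_cross = εσ·A_surf·T⁴  ⇒  T⁴ = S/(πσ).
T⁴ = 1.00·7230/(π·5.67×10⁻⁸) = 4.059×10¹⁰ K⁴.
T = (4.059×10¹⁰)^(1/4).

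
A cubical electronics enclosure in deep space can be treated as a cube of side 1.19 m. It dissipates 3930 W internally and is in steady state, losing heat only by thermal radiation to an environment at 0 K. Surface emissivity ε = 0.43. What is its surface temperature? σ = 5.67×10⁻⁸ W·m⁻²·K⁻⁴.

Steady state: internal power = radiated power, P = εσA T⁴.
Radiating area A = 6L² = 8.497 m².
T⁴ = P/(εσA) = 3930/(0.43·5.67×10⁻⁸·8.497) = 1.897×10¹⁰ K⁴.
T = (1.897×10¹⁰)^(1/4).

T ≈ 371 K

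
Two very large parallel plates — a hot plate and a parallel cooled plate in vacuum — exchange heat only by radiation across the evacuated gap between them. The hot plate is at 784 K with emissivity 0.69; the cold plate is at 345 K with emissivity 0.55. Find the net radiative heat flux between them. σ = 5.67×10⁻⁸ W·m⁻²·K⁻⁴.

q ≈ 9090 W/m²

For two infinite grey parallel plates, q = σ(T₁⁴ − T₂⁴)/(1/ε₁ + 1/ε₂ − 1).
T₁⁴ − T₂⁴ = 3.778×10¹¹ − 1.417×10¹⁰ = 3.636×10¹¹ K⁴.
1/ε₁ + 1/ε₂ − 1 = 1.449 + 1.818 − 1 = 2.267.
q = 5.67×10⁻⁸ × 3.636×10¹¹ / 2.267.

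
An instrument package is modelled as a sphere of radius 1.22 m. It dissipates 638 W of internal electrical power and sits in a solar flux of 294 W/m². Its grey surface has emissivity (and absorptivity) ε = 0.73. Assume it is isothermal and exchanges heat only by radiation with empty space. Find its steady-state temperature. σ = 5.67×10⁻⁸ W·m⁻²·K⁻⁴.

T ≈ 215 K

At steady state, absorbed solar power + internal power = radiated power.
Absorbed: α·S·A_cross = 0.73·294·4.676 = 1004 W (cross-section πr²).
Total input = 1004 + 638 = 1642 W.
Radiated: εσ·A_surf·T⁴ with A_surf = 4πr² = 18.70 m².
T⁴ = 1642/(0.73·5.67×10⁻⁸·18.70) = 2.120×10⁹ K⁴.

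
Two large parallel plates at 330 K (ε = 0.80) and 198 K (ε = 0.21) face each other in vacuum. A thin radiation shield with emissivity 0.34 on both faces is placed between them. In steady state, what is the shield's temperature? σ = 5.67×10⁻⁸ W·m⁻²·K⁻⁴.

In steady state the net flux on the hot side equals that on the cold side.
σ(T₁⁴−T_s⁴)/D₁ = σ(T_s⁴−T₂⁴)/D₂, with D₁ = 1/ε₁+1/ε_s−1 = 3.191, D₂ = 1/ε_s+1/ε₂−1 = 6.703.
Solve for T_s⁴: T_s⁴ = (D₂·T₁⁴ + D₁·T₂⁴)/(D₁+D₂) = 8.530×10⁹ K⁴.

T_s ≈ 304 K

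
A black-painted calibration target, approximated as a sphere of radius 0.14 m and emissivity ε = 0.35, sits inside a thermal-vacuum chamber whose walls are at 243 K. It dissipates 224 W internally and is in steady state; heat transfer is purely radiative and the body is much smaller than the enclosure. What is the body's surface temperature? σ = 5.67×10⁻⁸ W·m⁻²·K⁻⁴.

T ≈ 471 K

For a small grey body in a large enclosure, net radiated power = εσA(T⁴ − T_w⁴).
Steady state: P = εσA(T⁴ − T_w⁴) with A = 4πr² = 0.2463 m².
T⁴ = P/(εσA) + T_w⁴ = 224/(0.35·5.67×10⁻⁸·0.2463) + (243)⁴
    = 4.583×10¹⁰ + 3.487×10⁹ = 4.931×10¹⁰ K⁴.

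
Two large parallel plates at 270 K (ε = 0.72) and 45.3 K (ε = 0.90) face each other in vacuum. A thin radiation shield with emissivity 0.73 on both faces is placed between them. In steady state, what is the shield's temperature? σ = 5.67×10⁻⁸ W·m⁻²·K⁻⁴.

In steady state the net flux on the hot side equals that on the cold side.
σ(T₁⁴−T_s⁴)/D₁ = σ(T_s⁴−T₂⁴)/D₂, with D₁ = 1/ε₁+1/ε_s−1 = 1.759, D₂ = 1/ε_s+1/ε₂−1 = 1.481.
Solve for T_s⁴: T_s⁴ = (D₂·T₁⁴ + D₁·T₂⁴)/(D₁+D₂) = 2.432×10⁹ K⁴.

T_s ≈ 222 K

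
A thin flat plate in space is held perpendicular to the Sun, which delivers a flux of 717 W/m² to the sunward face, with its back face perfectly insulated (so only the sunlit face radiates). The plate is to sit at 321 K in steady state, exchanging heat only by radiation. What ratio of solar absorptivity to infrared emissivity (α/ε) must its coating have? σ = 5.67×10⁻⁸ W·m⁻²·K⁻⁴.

Balance: αS·A = εσ·1A·T⁴ ⇒ α/ε = σT⁴/S.
α/ε = 5.67×10⁻⁸·(321)⁴/717 = 5.67×10⁻⁸·1.062×10¹⁰/717.

α/ε ≈ 0.840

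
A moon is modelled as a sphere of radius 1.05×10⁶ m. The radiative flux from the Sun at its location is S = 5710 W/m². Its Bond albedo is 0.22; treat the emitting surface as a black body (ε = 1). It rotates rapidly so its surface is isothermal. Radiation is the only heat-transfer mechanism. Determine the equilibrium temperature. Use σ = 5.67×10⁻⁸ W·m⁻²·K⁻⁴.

T ≈ 374 K

At equilibrium, absorbed power = emitted power.
Absorbing cross-section = πr² = 3.464×10¹² m²; emitting surface = 4πr² = 1.385×10¹³ m² (ratio 4).
(1−a)S·A_cross = εσ·A_surf·T⁴  ⇒  T⁴ = (1−a)S/(4σ).
T⁴ = 0.780·5710/(4·5.67×10⁻⁸) = 1.964×10¹⁰ K⁴.
T = (1.964×10¹⁰)^(1/4).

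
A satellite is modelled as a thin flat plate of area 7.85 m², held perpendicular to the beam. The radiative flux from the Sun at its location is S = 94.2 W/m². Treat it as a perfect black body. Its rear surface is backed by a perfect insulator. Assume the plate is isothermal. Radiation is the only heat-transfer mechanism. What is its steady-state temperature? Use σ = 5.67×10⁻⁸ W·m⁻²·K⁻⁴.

T ≈ 202 K

At equilibrium, absorbed power = emitted power.
Absorbing cross-section = A = 7.850 m²; emitting surface = A = 7.850 m² (ratio 1).
S·A_cross = εσ·A_surf·T⁴  ⇒  T⁴ = S/(1σ).
T⁴ = 1.00·94.2/(1·5.67×10⁻⁸) = 1.661×10⁹ K⁴.
T = (1.661×10⁹)^(1/4).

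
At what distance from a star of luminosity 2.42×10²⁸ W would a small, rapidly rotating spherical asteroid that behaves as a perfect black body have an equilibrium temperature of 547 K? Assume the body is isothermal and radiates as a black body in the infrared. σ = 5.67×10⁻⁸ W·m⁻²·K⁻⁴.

d ≈ 3.08×10¹¹ m

For an isothermal black-emitting sphere, (1−a)S·πr² = σ·4πr²·T⁴ ⇒ S = 4σT⁴/(1−a).
S = 4·5.67×10⁻⁸·(547)⁴/1.00 = 20300 W/m².
Flux falls as S = L/(4πd²), so d = √(L/(4πS)) = √(2.42×10²⁸/(4π·20300)).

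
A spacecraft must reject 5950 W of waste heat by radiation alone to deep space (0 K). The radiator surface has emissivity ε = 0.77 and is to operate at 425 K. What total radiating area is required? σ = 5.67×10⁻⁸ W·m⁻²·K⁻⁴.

A ≈ 4.18 m²

P = εσA T⁴ ⇒ A = P/(εσT⁴).
T⁴ = 3.263×10¹⁰ K⁴.
A = 5950/(0.77 × 5.67×10⁻⁸ × 3.263×10¹⁰).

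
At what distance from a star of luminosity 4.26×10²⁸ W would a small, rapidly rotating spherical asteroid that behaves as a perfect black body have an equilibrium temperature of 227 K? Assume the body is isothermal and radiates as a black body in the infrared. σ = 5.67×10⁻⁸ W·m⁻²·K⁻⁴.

For an isothermal black-emitting sphere, (1−a)S·πr² = σ·4πr²·T⁴ ⇒ S = 4σT⁴/(1−a).
S = 4·5.67×10⁻⁸·(227)⁴/1.00 = 602.2 W/m².
Flux falls as S = L/(4πd²), so d = √(L/(4πS)) = √(4.26×10²⁸/(4π·602.2)).

d ≈ 2.37×10¹² m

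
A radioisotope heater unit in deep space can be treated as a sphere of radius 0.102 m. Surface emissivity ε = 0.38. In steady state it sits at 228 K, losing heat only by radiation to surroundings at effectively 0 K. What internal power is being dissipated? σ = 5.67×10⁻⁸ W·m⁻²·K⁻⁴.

P ≈ 7.61 W

Steady state: P = εσA T⁴.
A = 4πr² = 0.1307 m²; T⁴ = (228)⁴ = 2.702×10⁹ K⁴.
P = 0.38 × 5.67×10⁻⁸ × 0.1307 × 2.702×10⁹.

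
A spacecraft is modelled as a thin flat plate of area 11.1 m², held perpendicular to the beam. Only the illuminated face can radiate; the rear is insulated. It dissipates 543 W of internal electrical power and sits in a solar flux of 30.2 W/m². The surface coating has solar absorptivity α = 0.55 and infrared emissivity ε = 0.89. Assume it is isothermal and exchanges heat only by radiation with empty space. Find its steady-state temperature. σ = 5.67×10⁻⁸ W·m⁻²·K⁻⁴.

T ≈ 190 K

At steady state, absorbed solar power + internal power = radiated power.
Absorbed: α·S·A_cross = 0.55·30.2·11.10 = 184.4 W (cross-section A).
Total input = 184.4 + 543 = 727.4 W.
Radiated: εσ·A_surf·T⁴ with A_surf = A = 11.10 m².
T⁴ = 727.4/(0.89·5.67×10⁻⁸·11.10) = 1.299×10⁹ K⁴.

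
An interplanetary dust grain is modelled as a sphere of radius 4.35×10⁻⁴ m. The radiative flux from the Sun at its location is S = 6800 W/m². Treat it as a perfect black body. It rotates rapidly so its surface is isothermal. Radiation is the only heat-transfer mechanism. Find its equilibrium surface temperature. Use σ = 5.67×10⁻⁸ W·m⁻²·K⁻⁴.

T ≈ 416 K

At equilibrium, absorbed power = emitted power.
Absorbing cross-section = πr² = 5.945×10⁻⁷ m²; emitting surface = 4πr² = 2.378×10⁻⁶ m² (ratio 4).
S·A_cross = εσ·A_surf·T⁴  ⇒  T⁴ = S/(4σ).
T⁴ = 1.00·6800/(4·5.67×10⁻⁸) = 2.998×10¹⁰ K⁴.
T = (2.998×10¹⁰)^(1/4).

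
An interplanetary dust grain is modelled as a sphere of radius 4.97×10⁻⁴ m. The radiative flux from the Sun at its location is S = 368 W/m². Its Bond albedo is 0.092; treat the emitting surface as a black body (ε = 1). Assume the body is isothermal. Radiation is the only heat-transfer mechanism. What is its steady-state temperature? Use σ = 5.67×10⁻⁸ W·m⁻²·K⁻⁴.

T ≈ 196 K

At equilibrium, absorbed power = emitted power.
Absorbing cross-section = πr² = 7.760×10⁻⁷ m²; emitting surface = 4πr² = 3.104×10⁻⁶ m² (ratio 4).
(1−a)S·A_cross = εσ·A_surf·T⁴  ⇒  T⁴ = (1−a)S/(4σ).
T⁴ = 0.908·368/(4·5.67×10⁻⁸) = 1.473×10⁹ K⁴.
T = (1.473×10⁹)^(1/4).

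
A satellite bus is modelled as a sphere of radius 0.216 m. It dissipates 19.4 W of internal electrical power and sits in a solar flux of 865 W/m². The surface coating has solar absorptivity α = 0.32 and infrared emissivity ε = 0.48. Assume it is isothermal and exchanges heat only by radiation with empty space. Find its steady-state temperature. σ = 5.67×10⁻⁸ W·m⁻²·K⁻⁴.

At steady state, absorbed solar power + internal power = radiated power.
Absorbed: α·S·A_cross = 0.32·865·0.1466 = 40.57 W (cross-section πr²).
Total input = 40.57 + 19.4 = 59.97 W.
Radiated: εσ·A_surf·T⁴ with A_surf = 4πr² = 0.5863 m².
T⁴ = 59.97/(0.48·5.67×10⁻⁸·0.5863) = 3.758×10⁹ K⁴.

T ≈ 248 K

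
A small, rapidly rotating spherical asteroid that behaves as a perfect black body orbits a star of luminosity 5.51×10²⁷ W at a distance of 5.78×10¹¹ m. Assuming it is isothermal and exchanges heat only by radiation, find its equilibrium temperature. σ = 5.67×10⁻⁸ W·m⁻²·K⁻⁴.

First find the stellar flux at distance d: S = L/(4πd²) = 5.51×10²⁷/(4π·(5.78×10¹¹)²) = 1312 W/m².
For an isothermal sphere, absorbed (1−a)S·πr² = emitted σ·4πr²·T⁴, so T⁴ = (1−a)S/(4σ).
T⁴ = 1.00·1312/(4·5.67×10⁻⁸) = 5.787×10⁹ K⁴.

T ≈ 276 K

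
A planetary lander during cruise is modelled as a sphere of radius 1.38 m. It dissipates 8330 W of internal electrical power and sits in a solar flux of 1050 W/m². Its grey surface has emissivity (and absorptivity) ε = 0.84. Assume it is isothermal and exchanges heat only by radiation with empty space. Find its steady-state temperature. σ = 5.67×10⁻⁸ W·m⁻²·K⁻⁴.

T ≈ 331 K

At steady state, absorbed solar power + internal power = radiated power.
Absorbed: α·S·A_cross = 0.84·1050·5.983 = 5277 W (cross-section πr²).
Total input = 5277 + 8330 = 13610 W.
Radiated: εσ·A_surf·T⁴ with A_surf = 4πr² = 23.93 m².
T⁴ = 13610/(0.84·5.67×10⁻⁸·23.93) = 1.194×10¹⁰ K⁴.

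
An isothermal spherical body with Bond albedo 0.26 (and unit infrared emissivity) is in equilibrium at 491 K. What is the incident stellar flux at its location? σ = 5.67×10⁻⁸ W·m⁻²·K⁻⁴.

S ≈ 17800 W/m²

(1−a)S·πr² = σ·4πr²·T⁴ ⇒ S = 4σT⁴/(1−a).
S = 4·5.67×10⁻⁸·5.812×10¹⁰/0.740.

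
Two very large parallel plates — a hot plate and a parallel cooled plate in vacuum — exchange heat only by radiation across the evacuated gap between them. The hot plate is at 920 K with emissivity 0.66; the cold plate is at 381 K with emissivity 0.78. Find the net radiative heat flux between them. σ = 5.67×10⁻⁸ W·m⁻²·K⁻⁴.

For two infinite grey parallel plates, q = σ(T₁⁴ − T₂⁴)/(1/ε₁ + 1/ε₂ − 1).
T₁⁴ − T₂⁴ = 7.164×10¹¹ − 2.107×10¹⁰ = 6.953×10¹¹ K⁴.
1/ε₁ + 1/ε₂ − 1 = 1.515 + 1.282 − 1 = 1.797.
q = 5.67×10⁻⁸ × 6.953×10¹¹ / 1.797.

q ≈ 21900 W/m²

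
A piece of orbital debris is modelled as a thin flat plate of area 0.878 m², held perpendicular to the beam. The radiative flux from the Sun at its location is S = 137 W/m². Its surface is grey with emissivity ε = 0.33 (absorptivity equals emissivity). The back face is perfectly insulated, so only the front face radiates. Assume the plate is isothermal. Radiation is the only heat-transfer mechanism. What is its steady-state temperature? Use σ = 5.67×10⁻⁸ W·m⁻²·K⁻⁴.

T ≈ 222 K

At equilibrium, absorbed power = emitted power.
Absorbing cross-section = A = 0.8780 m²; emitting surface = A = 0.8780 m² (ratio 1).
εS·A_cross = εσ·A_surf·T⁴  ⇒  T⁴ = S/(1σ)   (ε cancels).
T⁴ = 137/(1·5.67×10⁻⁸) = 2.416×10⁹ K⁴.
T = (2.416×10⁹)^(1/4).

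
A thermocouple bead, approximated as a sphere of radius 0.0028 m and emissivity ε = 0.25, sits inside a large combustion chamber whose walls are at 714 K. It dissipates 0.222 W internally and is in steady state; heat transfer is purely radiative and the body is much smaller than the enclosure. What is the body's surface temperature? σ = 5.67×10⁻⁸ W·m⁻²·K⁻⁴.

T ≈ 804 K

For a small grey body in a large enclosure, net radiated power = εσA(T⁴ − T_w⁴).
Steady state: P = εσA(T⁴ − T_w⁴) with A = 4πr² = 9.852×10⁻⁵ m².
T⁴ = P/(εσA) + T_w⁴ = 0.222/(0.25·5.67×10⁻⁸·9.852×10⁻⁵) + (714)⁴
    = 1.590×10¹¹ + 2.599×10¹¹ = 4.189×10¹¹ K⁴.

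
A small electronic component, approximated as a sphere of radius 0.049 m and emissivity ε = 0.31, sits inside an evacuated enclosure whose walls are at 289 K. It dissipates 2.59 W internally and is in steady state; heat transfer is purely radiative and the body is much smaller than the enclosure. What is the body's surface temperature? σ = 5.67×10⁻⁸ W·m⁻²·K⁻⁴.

For a small grey body in a large enclosure, net radiated power = εσA(T⁴ − T_w⁴).
Steady state: P = εσA(T⁴ − T_w⁴) with A = 4πr² = 0.03017 m².
T⁴ = P/(εσA) + T_w⁴ = 2.59/(0.31·5.67×10⁻⁸·0.03017) + (289)⁴
    = 4.884×10⁹ + 6.976×10⁹ = 1.186×10¹⁰ K⁴.

T ≈ 330 K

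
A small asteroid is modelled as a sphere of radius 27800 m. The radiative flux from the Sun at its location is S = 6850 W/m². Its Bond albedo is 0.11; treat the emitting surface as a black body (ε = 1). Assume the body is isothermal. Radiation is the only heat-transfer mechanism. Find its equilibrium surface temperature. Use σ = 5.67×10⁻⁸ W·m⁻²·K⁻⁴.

At equilibrium, absorbed power = emitted power.
Absorbing cross-section = πr² = 2.428×10⁹ m²; emitting surface = 4πr² = 9.712×10⁹ m² (ratio 4).
(1−a)S·A_cross = εσ·A_surf·T⁴  ⇒  T⁴ = (1−a)S/(4σ).
T⁴ = 0.890·6850/(4·5.67×10⁻⁸) = 2.688×10¹⁰ K⁴.
T = (2.688×10¹⁰)^(1/4).

T ≈ 405 K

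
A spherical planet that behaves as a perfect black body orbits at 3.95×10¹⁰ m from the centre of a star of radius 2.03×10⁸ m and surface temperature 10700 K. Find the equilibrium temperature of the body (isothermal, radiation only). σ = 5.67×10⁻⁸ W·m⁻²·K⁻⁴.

The star's surface emits σT_*⁴; at distance d the flux is S = σT_*⁴(R_*/d)².
S = 5.67×10⁻⁸·(10700)⁴·(2.03×10⁸/3.95×10¹⁰)² = 19630 W/m².
For an isothermal sphere T⁴ = (1−a)S/(4σ) = 8.655×10¹⁰ K⁴.

T ≈ 542 K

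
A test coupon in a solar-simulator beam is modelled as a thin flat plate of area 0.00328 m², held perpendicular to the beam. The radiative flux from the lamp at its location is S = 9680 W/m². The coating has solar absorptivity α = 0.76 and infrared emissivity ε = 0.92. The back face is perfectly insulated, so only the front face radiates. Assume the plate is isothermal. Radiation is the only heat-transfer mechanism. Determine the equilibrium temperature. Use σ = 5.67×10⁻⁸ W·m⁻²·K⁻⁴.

At equilibrium, absorbed power = emitted power.
Absorbing cross-section = A = 0.003280 m²; emitting surface = A = 0.003280 m² (ratio 1).
αS·A_cross = εσ·A_surf·T⁴  ⇒  T⁴ = αS/(ε·1σ).
T⁴ = 0.760·9680/(0.92·1·5.67×10⁻⁸) = 1.410×10¹¹ K⁴.
T = (1.410×10¹¹)^(1/4).

T ≈ 613 K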